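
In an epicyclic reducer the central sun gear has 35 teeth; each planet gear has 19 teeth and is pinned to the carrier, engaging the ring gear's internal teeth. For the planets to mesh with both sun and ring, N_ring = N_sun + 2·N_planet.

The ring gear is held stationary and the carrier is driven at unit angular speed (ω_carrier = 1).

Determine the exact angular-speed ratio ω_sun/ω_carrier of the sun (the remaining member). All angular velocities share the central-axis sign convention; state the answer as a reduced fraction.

N_ring = 35 + 2·19 = 73
35(ω_s−ω_c) = −73(ω_r−ω_c),  ω_r=0, ω_c=1
ω_s = 1 − (73/35)(0−1) = 108/35
ω_s/ω_c = 108/35

108/35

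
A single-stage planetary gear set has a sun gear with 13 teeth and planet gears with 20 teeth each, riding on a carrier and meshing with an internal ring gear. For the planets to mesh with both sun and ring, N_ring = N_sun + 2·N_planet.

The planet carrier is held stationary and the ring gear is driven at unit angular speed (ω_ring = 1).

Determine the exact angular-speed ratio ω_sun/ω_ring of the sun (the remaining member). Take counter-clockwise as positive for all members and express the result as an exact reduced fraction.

N_ring = 13 + 2·20 = 53
13(ω_s−ω_c) = −53(ω_r−ω_c),  ω_c=0, ω_r=1
ω_s = 0 − (53/13)(1−0) = -53/13
ω_s/ω_r = -53/13

-53/13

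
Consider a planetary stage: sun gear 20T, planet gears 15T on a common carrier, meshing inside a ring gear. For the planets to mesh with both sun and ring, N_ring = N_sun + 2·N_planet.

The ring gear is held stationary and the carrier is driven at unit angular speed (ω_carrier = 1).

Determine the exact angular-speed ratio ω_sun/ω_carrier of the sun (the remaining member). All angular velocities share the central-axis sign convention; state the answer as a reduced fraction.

7/2

N_ring = 20 + 2·15 = 50
20(ω_s−ω_c) = −50(ω_r−ω_c),  ω_r=0, ω_c=1
ω_s = 1 − (50/20)(0−1) = 7/2
ω_s/ω_c = 7/2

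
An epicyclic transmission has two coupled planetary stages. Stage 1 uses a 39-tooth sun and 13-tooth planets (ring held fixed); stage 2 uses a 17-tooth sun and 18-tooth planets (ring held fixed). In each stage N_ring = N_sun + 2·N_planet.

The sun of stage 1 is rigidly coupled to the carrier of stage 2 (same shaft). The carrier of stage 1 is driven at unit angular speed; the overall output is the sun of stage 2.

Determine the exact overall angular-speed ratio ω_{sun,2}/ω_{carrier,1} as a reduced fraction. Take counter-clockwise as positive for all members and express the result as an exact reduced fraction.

560/51

Stage 1: N_ring = 39 + 2·13 = 65
Stage 1: 39(ω_s−ω_c) = −65(ω_r−ω_c),  ω_r=0, ω_c=1
Stage 1: ω_s = 1 − (65/39)(0−1) = 8/3
  ⇒ ω_s¹/ω_c¹ = 8/3
Stage 2: N_ring = 17 + 2·18 = 53
Stage 2: 17(ω_s−ω_c) = −53(ω_r−ω_c),  ω_r=0, ω_c=1
Stage 2: ω_s = 1 − (53/17)(0−1) = 70/17
  ⇒ ω_s²/ω_c² = 70/17
Coupling ω_c² = ω_s¹ ⇒ overall = 8/3 × 70/17 = 560/51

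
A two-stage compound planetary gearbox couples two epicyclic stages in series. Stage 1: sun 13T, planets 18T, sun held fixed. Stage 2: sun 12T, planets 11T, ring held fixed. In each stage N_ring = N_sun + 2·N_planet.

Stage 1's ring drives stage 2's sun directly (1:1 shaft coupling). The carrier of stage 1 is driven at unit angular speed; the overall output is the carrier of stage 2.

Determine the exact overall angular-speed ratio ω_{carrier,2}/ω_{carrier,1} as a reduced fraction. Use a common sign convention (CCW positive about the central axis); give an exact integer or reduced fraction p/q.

372/1127

Stage 1: N_ring = 13 + 2·18 = 49
Stage 1: 13(ω_s−ω_c) = −49(ω_r−ω_c),  ω_s=0, ω_c=1
Stage 1: ω_r = 1 − (13/49)(0−1) = 62/49
  ⇒ ω_r¹/ω_c¹ = 62/49
Stage 2: N_ring = 12 + 2·11 = 34
Stage 2: 12(ω_s−ω_c) = −34(ω_r−ω_c),  ω_r=0, ω_s=1
Stage 2: 12(1−ω_c) = −34(0−ω_c)  ⇒  46ω_c = 12  ⇒  ω_c = 6/23
  ⇒ ω_c²/ω_s² = 6/23
Coupling ω_s² = ω_r¹ ⇒ overall = 62/49 × 6/23 = 372/1127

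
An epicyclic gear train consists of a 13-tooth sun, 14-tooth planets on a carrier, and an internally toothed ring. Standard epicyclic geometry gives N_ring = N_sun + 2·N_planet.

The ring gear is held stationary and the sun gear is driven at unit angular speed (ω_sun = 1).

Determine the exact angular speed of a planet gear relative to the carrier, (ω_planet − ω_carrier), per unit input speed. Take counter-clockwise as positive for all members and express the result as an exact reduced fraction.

N_ring = 13 + 2·14 = 41
13(ω_s−ω_c) = −41(ω_r−ω_c),  ω_r=0, ω_s=1
13(1−ω_c) = −41(0−ω_c)  ⇒  54ω_c = 13  ⇒  ω_c = 13/54
sun–planet: 13·(1−13/54) = −14·(ω_p−ω_c)  ⇒  ω_p−ω_c = −(13/14)·(41/54) = -533/756

-533/756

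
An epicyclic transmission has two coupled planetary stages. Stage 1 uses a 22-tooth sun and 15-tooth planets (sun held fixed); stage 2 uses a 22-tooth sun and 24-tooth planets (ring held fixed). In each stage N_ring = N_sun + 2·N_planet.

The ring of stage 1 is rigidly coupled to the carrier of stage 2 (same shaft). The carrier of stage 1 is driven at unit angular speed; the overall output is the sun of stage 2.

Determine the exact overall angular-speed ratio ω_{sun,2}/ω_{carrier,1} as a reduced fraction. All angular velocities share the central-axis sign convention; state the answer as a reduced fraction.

Stage 1: N_ring = 22 + 2·15 = 52
Stage 1: 22(ω_s−ω_c) = −52(ω_r−ω_c),  ω_s=0, ω_c=1
Stage 1: ω_r = 1 − (22/52)(0−1) = 37/26
  ⇒ ω_r¹/ω_c¹ = 37/26
Stage 2: N_ring = 22 + 2·24 = 70
Stage 2: 22(ω_s−ω_c) = −70(ω_r−ω_c),  ω_r=0, ω_c=1
Stage 2: ω_s = 1 − (70/22)(0−1) = 46/11
  ⇒ ω_s²/ω_c² = 46/11
Coupling ω_c² = ω_r¹ ⇒ overall = 37/26 × 46/11 = 851/143

851/143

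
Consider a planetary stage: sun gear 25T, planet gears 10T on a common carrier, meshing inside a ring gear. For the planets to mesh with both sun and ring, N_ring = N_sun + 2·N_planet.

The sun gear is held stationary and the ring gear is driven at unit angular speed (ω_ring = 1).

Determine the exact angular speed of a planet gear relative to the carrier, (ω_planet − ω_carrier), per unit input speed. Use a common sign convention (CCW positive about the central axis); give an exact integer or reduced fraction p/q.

45/28

N_ring = 25 + 2·10 = 45
25(ω_s−ω_c) = −45(ω_r−ω_c),  ω_s=0, ω_r=1
25(0−ω_c) = −45(1−ω_c)  ⇒  70ω_c = 45  ⇒  ω_c = 9/14
sun–planet: 25·(0−9/14) = −10·(ω_p−ω_c)  ⇒  ω_p−ω_c = −(25/10)·(-9/14) = 45/28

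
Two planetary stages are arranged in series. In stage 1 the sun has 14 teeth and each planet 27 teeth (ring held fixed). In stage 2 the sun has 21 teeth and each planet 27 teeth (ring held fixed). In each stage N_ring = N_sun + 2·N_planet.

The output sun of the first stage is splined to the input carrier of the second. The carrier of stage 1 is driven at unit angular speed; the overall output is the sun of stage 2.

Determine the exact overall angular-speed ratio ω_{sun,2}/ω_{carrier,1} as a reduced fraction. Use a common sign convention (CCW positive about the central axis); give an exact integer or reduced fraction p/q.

1312/49

Stage 1: N_ring = 14 + 2·27 = 68
Stage 1: 14(ω_s−ω_c) = −68(ω_r−ω_c),  ω_r=0, ω_c=1
Stage 1: ω_s = 1 − (68/14)(0−1) = 41/7
  ⇒ ω_s¹/ω_c¹ = 41/7
Stage 2: N_ring = 21 + 2·27 = 75
Stage 2: 21(ω_s−ω_c) = −75(ω_r−ω_c),  ω_r=0, ω_c=1
Stage 2: ω_s = 1 − (75/21)(0−1) = 32/7
  ⇒ ω_s²/ω_c² = 32/7
Coupling ω_c² = ω_s¹ ⇒ overall = 41/7 × 32/7 = 1312/49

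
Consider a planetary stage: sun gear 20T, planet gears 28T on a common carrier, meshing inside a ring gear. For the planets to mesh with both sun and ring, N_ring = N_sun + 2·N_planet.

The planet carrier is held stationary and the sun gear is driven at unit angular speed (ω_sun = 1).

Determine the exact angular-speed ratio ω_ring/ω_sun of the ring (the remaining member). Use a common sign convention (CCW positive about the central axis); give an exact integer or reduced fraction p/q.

-5/19

N_ring = 20 + 2·28 = 76
20(ω_s−ω_c) = −76(ω_r−ω_c),  ω_c=0, ω_s=1
ω_r = 0 − (20/76)(1−0) = -5/19
ω_r/ω_s = -5/19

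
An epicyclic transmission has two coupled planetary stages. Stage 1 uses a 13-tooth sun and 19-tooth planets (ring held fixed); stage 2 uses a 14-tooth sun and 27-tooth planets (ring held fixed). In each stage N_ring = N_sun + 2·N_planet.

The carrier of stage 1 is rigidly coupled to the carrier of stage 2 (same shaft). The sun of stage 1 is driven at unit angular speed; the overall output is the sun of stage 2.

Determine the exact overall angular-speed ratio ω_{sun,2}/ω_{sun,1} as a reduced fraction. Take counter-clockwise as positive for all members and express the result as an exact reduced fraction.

533/448

Stage 1: N_ring = 13 + 2·19 = 51
Stage 1: 13(ω_s−ω_c) = −51(ω_r−ω_c),  ω_r=0, ω_s=1
Stage 1: 13(1−ω_c) = −51(0−ω_c)  ⇒  64ω_c = 13  ⇒  ω_c = 13/64
  ⇒ ω_c¹/ω_s¹ = 13/64
Stage 2: N_ring = 14 + 2·27 = 68
Stage 2: 14(ω_s−ω_c) = −68(ω_r−ω_c),  ω_r=0, ω_c=1
Stage 2: ω_s = 1 − (68/14)(0−1) = 41/7
  ⇒ ω_s²/ω_c² = 41/7
Coupling ω_c² = ω_c¹ ⇒ overall = 13/64 × 41/7 = 533/448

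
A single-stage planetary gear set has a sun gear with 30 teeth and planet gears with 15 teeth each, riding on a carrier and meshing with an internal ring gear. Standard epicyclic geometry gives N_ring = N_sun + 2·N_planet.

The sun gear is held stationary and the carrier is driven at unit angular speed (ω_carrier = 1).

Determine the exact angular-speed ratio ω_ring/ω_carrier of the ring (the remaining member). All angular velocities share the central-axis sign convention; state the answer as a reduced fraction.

N_ring = 30 + 2·15 = 60
30(ω_s−ω_c) = −60(ω_r−ω_c),  ω_s=0, ω_c=1
ω_r = 1 − (30/60)(0−1) = 3/2
ω_r/ω_c = 3/2

3/2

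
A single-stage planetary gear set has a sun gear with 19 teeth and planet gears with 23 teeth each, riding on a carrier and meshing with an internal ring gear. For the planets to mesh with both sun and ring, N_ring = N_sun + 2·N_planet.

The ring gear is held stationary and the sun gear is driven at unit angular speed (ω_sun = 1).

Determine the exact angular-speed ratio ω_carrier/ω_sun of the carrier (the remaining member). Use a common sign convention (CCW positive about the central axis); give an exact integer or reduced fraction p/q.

19/84

N_ring = 19 + 2·23 = 65
19(ω_s−ω_c) = −65(ω_r−ω_c),  ω_r=0, ω_s=1
19(1−ω_c) = −65(0−ω_c)  ⇒  84ω_c = 19  ⇒  ω_c = 19/84
ω_c/ω_s = 19/84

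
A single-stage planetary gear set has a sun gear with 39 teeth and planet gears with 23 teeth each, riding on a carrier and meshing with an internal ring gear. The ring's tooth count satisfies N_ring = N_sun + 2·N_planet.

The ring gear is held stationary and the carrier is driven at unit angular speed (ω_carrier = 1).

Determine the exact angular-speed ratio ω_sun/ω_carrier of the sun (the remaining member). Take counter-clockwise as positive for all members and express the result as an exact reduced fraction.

N_ring = 39 + 2·23 = 85
39(ω_s−ω_c) = −85(ω_r−ω_c),  ω_r=0, ω_c=1
ω_s = 1 − (85/39)(0−1) = 124/39
ω_s/ω_c = 124/39

124/39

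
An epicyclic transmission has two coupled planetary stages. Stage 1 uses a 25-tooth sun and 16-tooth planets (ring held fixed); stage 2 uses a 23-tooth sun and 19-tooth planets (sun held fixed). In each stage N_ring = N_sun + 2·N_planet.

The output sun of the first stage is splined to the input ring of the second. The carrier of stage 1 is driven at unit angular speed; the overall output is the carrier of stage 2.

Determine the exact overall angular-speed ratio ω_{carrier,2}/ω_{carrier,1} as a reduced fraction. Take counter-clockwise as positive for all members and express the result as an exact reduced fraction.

Stage 1: N_ring = 25 + 2·16 = 57
Stage 1: 25(ω_s−ω_c) = −57(ω_r−ω_c),  ω_r=0, ω_c=1
Stage 1: ω_s = 1 − (57/25)(0−1) = 82/25
  ⇒ ω_s¹/ω_c¹ = 82/25
Stage 2: N_ring = 23 + 2·19 = 61
Stage 2: 23(ω_s−ω_c) = −61(ω_r−ω_c),  ω_s=0, ω_r=1
Stage 2: 23(0−ω_c) = −61(1−ω_c)  ⇒  84ω_c = 61  ⇒  ω_c = 61/84
  ⇒ ω_c²/ω_r² = 61/84
Coupling ω_r² = ω_s¹ ⇒ overall = 82/25 × 61/84 = 2501/1050

2501/1050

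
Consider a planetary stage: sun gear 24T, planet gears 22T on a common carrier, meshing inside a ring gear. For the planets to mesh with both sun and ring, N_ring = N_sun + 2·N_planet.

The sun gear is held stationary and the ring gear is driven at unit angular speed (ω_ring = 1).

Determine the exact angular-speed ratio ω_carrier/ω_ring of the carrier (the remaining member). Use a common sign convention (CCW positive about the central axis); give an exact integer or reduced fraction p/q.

17/23

N_ring = 24 + 2·22 = 68
24(ω_s−ω_c) = −68(ω_r−ω_c),  ω_s=0, ω_r=1
24(0−ω_c) = −68(1−ω_c)  ⇒  92ω_c = 68  ⇒  ω_c = 17/23
ω_c/ω_r = 17/23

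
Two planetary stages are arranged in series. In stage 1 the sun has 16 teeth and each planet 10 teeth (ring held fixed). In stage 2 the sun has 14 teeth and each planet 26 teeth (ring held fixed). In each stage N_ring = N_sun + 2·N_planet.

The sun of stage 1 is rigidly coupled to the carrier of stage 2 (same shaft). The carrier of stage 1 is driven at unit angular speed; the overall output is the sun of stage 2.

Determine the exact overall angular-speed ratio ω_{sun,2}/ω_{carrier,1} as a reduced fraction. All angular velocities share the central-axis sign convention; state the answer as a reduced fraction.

130/7

Stage 1: N_ring = 16 + 2·10 = 36
Stage 1: 16(ω_s−ω_c) = −36(ω_r−ω_c),  ω_r=0, ω_c=1
Stage 1: ω_s = 1 − (36/16)(0−1) = 13/4
  ⇒ ω_s¹/ω_c¹ = 13/4
Stage 2: N_ring = 14 + 2·26 = 66
Stage 2: 14(ω_s−ω_c) = −66(ω_r−ω_c),  ω_r=0, ω_c=1
Stage 2: ω_s = 1 − (66/14)(0−1) = 40/7
  ⇒ ω_s²/ω_c² = 40/7
Coupling ω_c² = ω_s¹ ⇒ overall = 13/4 × 40/7 = 130/7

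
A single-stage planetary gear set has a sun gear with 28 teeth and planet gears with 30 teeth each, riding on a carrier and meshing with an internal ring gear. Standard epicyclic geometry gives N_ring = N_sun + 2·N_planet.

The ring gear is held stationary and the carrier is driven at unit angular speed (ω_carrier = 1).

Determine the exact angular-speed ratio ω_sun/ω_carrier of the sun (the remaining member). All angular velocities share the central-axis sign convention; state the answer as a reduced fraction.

N_ring = 28 + 2·30 = 88
28(ω_s−ω_c) = −88(ω_r−ω_c),  ω_r=0, ω_c=1
ω_s = 1 − (88/28)(0−1) = 29/7
ω_s/ω_c = 29/7

29/7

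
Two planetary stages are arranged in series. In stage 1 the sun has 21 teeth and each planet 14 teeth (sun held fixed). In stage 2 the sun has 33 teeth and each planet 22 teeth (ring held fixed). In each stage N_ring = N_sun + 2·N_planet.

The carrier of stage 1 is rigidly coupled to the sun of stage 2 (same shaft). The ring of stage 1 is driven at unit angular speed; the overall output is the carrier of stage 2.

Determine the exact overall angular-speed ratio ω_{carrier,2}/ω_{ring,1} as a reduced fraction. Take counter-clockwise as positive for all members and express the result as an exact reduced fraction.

Stage 1: N_ring = 21 + 2·14 = 49
Stage 1: 21(ω_s−ω_c) = −49(ω_r−ω_c),  ω_s=0, ω_r=1
Stage 1: 21(0−ω_c) = −49(1−ω_c)  ⇒  70ω_c = 49  ⇒  ω_c = 7/10
  ⇒ ω_c¹/ω_r¹ = 7/10
Stage 2: N_ring = 33 + 2·22 = 77
Stage 2: 33(ω_s−ω_c) = −77(ω_r−ω_c),  ω_r=0, ω_s=1
Stage 2: 33(1−ω_c) = −77(0−ω_c)  ⇒  110ω_c = 33  ⇒  ω_c = 3/10
  ⇒ ω_c²/ω_s² = 3/10
Coupling ω_s² = ω_c¹ ⇒ overall = 7/10 × 3/10 = 21/100

21/100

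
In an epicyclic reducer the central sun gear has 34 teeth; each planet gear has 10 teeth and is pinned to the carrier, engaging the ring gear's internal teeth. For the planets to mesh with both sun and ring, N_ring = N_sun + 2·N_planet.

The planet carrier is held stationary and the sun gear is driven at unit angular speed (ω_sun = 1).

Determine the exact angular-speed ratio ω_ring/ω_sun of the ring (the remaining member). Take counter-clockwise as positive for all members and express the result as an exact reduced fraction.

N_ring = 34 + 2·10 = 54
34(ω_s−ω_c) = −54(ω_r−ω_c),  ω_c=0, ω_s=1
ω_r = 0 − (34/54)(1−0) = -17/27
ω_r/ω_s = -17/27

-17/27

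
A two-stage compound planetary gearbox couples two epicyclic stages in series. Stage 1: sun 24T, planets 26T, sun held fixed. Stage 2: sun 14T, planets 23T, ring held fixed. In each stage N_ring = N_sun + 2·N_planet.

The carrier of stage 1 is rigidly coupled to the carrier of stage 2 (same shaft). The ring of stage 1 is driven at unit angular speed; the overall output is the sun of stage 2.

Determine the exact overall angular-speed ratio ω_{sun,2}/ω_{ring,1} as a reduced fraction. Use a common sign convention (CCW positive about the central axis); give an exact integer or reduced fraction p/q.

Stage 1: N_ring = 24 + 2·26 = 76
Stage 1: 24(ω_s−ω_c) = −76(ω_r−ω_c),  ω_s=0, ω_r=1
Stage 1: 24(0−ω_c) = −76(1−ω_c)  ⇒  100ω_c = 76  ⇒  ω_c = 19/25
  ⇒ ω_c¹/ω_r¹ = 19/25
Stage 2: N_ring = 14 + 2·23 = 60
Stage 2: 14(ω_s−ω_c) = −60(ω_r−ω_c),  ω_r=0, ω_c=1
Stage 2: ω_s = 1 − (60/14)(0−1) = 37/7
  ⇒ ω_s²/ω_c² = 37/7
Coupling ω_c² = ω_c¹ ⇒ overall = 19/25 × 37/7 = 703/175

703/175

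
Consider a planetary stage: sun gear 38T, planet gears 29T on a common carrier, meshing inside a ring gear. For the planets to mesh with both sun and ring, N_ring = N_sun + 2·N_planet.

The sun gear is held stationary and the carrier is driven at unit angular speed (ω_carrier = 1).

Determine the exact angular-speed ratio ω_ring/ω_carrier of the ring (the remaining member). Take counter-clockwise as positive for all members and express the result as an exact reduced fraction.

67/48

N_ring = 38 + 2·29 = 96
38(ω_s−ω_c) = −96(ω_r−ω_c),  ω_s=0, ω_c=1
ω_r = 1 − (38/96)(0−1) = 67/48
ω_r/ω_c = 67/48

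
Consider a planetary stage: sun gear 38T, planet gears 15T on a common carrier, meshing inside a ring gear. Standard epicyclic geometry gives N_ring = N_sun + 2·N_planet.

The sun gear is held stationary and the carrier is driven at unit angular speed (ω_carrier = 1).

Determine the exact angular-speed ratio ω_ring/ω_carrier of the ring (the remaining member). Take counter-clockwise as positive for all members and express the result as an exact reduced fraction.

53/34

N_ring = 38 + 2·15 = 68
38(ω_s−ω_c) = −68(ω_r−ω_c),  ω_s=0, ω_c=1
ω_r = 1 − (38/68)(0−1) = 53/34
ω_r/ω_c = 53/34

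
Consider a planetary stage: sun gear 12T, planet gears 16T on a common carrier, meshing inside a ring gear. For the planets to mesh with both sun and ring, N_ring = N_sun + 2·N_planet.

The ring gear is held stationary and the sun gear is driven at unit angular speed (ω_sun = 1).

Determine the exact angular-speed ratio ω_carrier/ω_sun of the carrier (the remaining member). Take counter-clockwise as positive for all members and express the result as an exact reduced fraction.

3/14

N_ring = 12 + 2·16 = 44
12(ω_s−ω_c) = −44(ω_r−ω_c),  ω_r=0, ω_s=1
12(1−ω_c) = −44(0−ω_c)  ⇒  56ω_c = 12  ⇒  ω_c = 3/14
ω_c/ω_s = 3/14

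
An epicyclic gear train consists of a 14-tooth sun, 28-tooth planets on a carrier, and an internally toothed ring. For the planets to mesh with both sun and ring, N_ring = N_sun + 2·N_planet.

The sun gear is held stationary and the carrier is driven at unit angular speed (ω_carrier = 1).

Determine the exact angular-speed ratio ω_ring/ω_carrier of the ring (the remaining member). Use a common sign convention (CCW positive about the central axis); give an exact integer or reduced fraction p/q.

N_ring = 14 + 2·28 = 70
14(ω_s−ω_c) = −70(ω_r−ω_c),  ω_s=0, ω_c=1
ω_r = 1 − (14/70)(0−1) = 6/5
ω_r/ω_c = 6/5

6/5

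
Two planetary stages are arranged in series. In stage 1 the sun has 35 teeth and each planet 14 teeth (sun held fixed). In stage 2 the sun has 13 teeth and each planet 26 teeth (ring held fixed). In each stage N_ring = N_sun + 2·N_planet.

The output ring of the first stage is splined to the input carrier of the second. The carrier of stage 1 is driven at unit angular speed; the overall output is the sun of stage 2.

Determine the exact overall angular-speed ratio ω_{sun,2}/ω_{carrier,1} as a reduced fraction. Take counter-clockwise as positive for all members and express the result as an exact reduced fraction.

Stage 1: N_ring = 35 + 2·14 = 63
Stage 1: 35(ω_s−ω_c) = −63(ω_r−ω_c),  ω_s=0, ω_c=1
Stage 1: ω_r = 1 − (35/63)(0−1) = 14/9
  ⇒ ω_r¹/ω_c¹ = 14/9
Stage 2: N_ring = 13 + 2·26 = 65
Stage 2: 13(ω_s−ω_c) = −65(ω_r−ω_c),  ω_r=0, ω_c=1
Stage 2: ω_s = 1 − (65/13)(0−1) = 6
  ⇒ ω_s²/ω_c² = 6
Coupling ω_c² = ω_r¹ ⇒ overall = 14/9 × 6 = 28/3

28/3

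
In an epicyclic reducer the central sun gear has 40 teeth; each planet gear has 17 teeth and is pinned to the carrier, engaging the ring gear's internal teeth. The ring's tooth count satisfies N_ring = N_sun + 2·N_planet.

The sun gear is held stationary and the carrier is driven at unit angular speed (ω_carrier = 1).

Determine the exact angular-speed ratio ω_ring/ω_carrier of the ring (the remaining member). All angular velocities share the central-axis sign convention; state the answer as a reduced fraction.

N_ring = 40 + 2·17 = 74
40(ω_s−ω_c) = −74(ω_r−ω_c),  ω_s=0, ω_c=1
ω_r = 1 − (40/74)(0−1) = 57/37
ω_r/ω_c = 57/37

57/37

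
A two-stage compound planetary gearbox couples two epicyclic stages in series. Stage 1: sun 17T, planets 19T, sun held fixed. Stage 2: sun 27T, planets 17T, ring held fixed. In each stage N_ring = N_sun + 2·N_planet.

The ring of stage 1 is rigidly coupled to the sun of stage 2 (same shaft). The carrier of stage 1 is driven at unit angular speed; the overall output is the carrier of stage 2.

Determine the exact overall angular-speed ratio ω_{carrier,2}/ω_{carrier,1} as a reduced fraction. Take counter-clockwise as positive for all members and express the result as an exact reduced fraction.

Stage 1: N_ring = 17 + 2·19 = 55
Stage 1: 17(ω_s−ω_c) = −55(ω_r−ω_c),  ω_s=0, ω_c=1
Stage 1: ω_r = 1 − (17/55)(0−1) = 72/55
  ⇒ ω_r¹/ω_c¹ = 72/55
Stage 2: N_ring = 27 + 2·17 = 61
Stage 2: 27(ω_s−ω_c) = −61(ω_r−ω_c),  ω_r=0, ω_s=1
Stage 2: 27(1−ω_c) = −61(0−ω_c)  ⇒  88ω_c = 27  ⇒  ω_c = 27/88
  ⇒ ω_c²/ω_s² = 27/88
Coupling ω_s² = ω_r¹ ⇒ overall = 72/55 × 27/88 = 243/605

243/605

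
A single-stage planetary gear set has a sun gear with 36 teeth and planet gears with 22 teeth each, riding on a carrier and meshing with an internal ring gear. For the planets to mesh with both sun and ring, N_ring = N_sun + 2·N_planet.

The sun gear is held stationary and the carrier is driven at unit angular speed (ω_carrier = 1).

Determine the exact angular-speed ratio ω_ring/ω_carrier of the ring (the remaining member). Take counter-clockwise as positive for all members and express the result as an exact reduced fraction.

29/20

N_ring = 36 + 2·22 = 80
36(ω_s−ω_c) = −80(ω_r−ω_c),  ω_s=0, ω_c=1
ω_r = 1 − (36/80)(0−1) = 29/20
ω_r/ω_c = 29/20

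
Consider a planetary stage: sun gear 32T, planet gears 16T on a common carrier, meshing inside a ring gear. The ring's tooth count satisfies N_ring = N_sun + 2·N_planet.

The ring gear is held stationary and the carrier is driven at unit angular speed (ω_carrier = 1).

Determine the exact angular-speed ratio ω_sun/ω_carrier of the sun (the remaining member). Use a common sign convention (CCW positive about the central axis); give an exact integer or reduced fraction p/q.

N_ring = 32 + 2·16 = 64
32(ω_s−ω_c) = −64(ω_r−ω_c),  ω_r=0, ω_c=1
ω_s = 1 − (64/32)(0−1) = 3
ω_s/ω_c = 3

3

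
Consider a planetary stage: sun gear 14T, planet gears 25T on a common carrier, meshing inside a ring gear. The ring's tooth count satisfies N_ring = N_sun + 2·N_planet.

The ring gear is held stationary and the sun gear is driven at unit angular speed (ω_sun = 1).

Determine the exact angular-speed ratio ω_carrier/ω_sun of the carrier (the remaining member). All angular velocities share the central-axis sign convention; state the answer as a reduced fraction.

7/39

N_ring = 14 + 2·25 = 64
14(ω_s−ω_c) = −64(ω_r−ω_c),  ω_r=0, ω_s=1
14(1−ω_c) = −64(0−ω_c)  ⇒  78ω_c = 14  ⇒  ω_c = 7/39
ω_c/ω_s = 7/39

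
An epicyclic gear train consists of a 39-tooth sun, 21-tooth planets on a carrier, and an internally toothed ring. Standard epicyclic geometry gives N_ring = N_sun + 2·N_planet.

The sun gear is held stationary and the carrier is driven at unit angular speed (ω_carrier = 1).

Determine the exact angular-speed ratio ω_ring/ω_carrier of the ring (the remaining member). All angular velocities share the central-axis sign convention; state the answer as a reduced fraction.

40/27

N_ring = 39 + 2·21 = 81
39(ω_s−ω_c) = −81(ω_r−ω_c),  ω_s=0, ω_c=1
ω_r = 1 − (39/81)(0−1) = 40/27
ω_r/ω_c = 40/27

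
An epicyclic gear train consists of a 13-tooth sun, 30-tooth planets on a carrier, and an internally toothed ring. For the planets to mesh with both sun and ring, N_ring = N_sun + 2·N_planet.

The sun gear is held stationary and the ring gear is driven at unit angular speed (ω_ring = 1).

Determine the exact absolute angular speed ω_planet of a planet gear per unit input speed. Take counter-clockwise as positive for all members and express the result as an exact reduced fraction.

73/60

N_ring = 13 + 2·30 = 73
13(ω_s−ω_c) = −73(ω_r−ω_c),  ω_s=0, ω_r=1
13(0−ω_c) = −73(1−ω_c)  ⇒  86ω_c = 73  ⇒  ω_c = 73/86
sun–planet: 13·(0−73/86) = −30·(ω_p−ω_c)  ⇒  ω_p−ω_c = −(13/30)·(-73/86) = 949/2580
ω_p = 73/86 + 949/2580 = 73/60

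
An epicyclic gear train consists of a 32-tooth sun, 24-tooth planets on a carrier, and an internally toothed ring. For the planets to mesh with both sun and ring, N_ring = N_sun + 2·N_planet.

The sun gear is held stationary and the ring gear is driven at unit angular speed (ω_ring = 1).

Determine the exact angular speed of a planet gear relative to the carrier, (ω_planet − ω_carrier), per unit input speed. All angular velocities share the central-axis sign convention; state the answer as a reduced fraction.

20/21

N_ring = 32 + 2·24 = 80
32(ω_s−ω_c) = −80(ω_r−ω_c),  ω_s=0, ω_r=1
32(0−ω_c) = −80(1−ω_c)  ⇒  112ω_c = 80  ⇒  ω_c = 5/7
sun–planet: 32·(0−5/7) = −24·(ω_p−ω_c)  ⇒  ω_p−ω_c = −(32/24)·(-5/7) = 20/21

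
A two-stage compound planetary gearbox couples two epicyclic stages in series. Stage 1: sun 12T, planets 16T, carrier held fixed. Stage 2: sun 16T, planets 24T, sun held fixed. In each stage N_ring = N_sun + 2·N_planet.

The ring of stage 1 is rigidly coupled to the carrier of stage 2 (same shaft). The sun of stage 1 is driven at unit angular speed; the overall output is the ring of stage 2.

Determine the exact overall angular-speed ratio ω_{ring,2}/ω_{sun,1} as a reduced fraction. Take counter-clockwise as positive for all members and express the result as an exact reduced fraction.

Stage 1: N_ring = 12 + 2·16 = 44
Stage 1: 12(ω_s−ω_c) = −44(ω_r−ω_c),  ω_c=0, ω_s=1
Stage 1: ω_r = 0 − (12/44)(1−0) = -3/11
  ⇒ ω_r¹/ω_s¹ = -3/11
Stage 2: N_ring = 16 + 2·24 = 64
Stage 2: 16(ω_s−ω_c) = −64(ω_r−ω_c),  ω_s=0, ω_c=1
Stage 2: ω_r = 1 − (16/64)(0−1) = 5/4
  ⇒ ω_r²/ω_c² = 5/4
Coupling ω_c² = ω_r¹ ⇒ overall = -3/11 × 5/4 = -15/44

-15/44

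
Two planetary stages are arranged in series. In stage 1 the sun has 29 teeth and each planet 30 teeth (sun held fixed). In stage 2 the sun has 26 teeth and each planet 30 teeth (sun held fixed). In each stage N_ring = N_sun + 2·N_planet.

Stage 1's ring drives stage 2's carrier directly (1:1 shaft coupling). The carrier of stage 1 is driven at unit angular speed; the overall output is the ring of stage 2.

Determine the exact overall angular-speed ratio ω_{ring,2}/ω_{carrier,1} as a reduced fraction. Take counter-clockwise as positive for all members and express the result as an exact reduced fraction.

Stage 1: N_ring = 29 + 2·30 = 89
Stage 1: 29(ω_s−ω_c) = −89(ω_r−ω_c),  ω_s=0, ω_c=1
Stage 1: ω_r = 1 − (29/89)(0−1) = 118/89
  ⇒ ω_r¹/ω_c¹ = 118/89
Stage 2: N_ring = 26 + 2·30 = 86
Stage 2: 26(ω_s−ω_c) = −86(ω_r−ω_c),  ω_s=0, ω_c=1
Stage 2: ω_r = 1 − (26/86)(0−1) = 56/43
  ⇒ ω_r²/ω_c² = 56/43
Coupling ω_c² = ω_r¹ ⇒ overall = 118/89 × 56/43 = 6608/3827

6608/3827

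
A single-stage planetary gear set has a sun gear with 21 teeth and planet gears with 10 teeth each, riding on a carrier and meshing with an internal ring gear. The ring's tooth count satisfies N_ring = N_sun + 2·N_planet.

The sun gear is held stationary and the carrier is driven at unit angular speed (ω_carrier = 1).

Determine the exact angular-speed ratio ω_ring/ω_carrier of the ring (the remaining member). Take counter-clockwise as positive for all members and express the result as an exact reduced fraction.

62/41

N_ring = 21 + 2·10 = 41
21(ω_s−ω_c) = −41(ω_r−ω_c),  ω_s=0, ω_c=1
ω_r = 1 − (21/41)(0−1) = 62/41
ω_r/ω_c = 62/41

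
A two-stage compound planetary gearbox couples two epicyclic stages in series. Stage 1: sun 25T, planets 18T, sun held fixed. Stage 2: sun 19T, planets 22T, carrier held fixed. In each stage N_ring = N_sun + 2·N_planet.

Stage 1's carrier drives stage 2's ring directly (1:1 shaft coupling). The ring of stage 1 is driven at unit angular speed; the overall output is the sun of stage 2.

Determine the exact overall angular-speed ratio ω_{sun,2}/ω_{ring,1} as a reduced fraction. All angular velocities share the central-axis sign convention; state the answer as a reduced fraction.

-3843/1634

Stage 1: N_ring = 25 + 2·18 = 61
Stage 1: 25(ω_s−ω_c) = −61(ω_r−ω_c),  ω_s=0, ω_r=1
Stage 1: 25(0−ω_c) = −61(1−ω_c)  ⇒  86ω_c = 61  ⇒  ω_c = 61/86
  ⇒ ω_c¹/ω_r¹ = 61/86
Stage 2: N_ring = 19 + 2·22 = 63
Stage 2: 19(ω_s−ω_c) = −63(ω_r−ω_c),  ω_c=0, ω_r=1
Stage 2: ω_s = 0 − (63/19)(1−0) = -63/19
  ⇒ ω_s²/ω_r² = -63/19
Coupling ω_r² = ω_c¹ ⇒ overall = 61/86 × -63/19 = -3843/1634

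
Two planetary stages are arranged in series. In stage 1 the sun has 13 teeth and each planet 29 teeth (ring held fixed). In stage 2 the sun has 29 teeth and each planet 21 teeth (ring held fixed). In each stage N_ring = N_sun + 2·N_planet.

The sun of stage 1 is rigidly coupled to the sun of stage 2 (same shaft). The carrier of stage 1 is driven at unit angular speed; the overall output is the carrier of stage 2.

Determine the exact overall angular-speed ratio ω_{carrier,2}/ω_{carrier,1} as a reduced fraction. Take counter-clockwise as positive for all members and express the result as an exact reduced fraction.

Stage 1: N_ring = 13 + 2·29 = 71
Stage 1: 13(ω_s−ω_c) = −71(ω_r−ω_c),  ω_r=0, ω_c=1
Stage 1: ω_s = 1 − (71/13)(0−1) = 84/13
  ⇒ ω_s¹/ω_c¹ = 84/13
Stage 2: N_ring = 29 + 2·21 = 71
Stage 2: 29(ω_s−ω_c) = −71(ω_r−ω_c),  ω_r=0, ω_s=1
Stage 2: 29(1−ω_c) = −71(0−ω_c)  ⇒  100ω_c = 29  ⇒  ω_c = 29/100
  ⇒ ω_c²/ω_s² = 29/100
Coupling ω_s² = ω_s¹ ⇒ overall = 84/13 × 29/100 = 609/325

609/325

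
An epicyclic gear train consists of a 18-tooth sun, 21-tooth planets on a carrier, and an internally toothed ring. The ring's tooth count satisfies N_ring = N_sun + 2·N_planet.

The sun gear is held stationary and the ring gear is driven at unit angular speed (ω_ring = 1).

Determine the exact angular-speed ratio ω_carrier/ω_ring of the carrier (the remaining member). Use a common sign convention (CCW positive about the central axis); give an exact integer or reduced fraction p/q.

10/13

N_ring = 18 + 2·21 = 60
18(ω_s−ω_c) = −60(ω_r−ω_c),  ω_s=0, ω_r=1
18(0−ω_c) = −60(1−ω_c)  ⇒  78ω_c = 60  ⇒  ω_c = 10/13
ω_c/ω_r = 10/13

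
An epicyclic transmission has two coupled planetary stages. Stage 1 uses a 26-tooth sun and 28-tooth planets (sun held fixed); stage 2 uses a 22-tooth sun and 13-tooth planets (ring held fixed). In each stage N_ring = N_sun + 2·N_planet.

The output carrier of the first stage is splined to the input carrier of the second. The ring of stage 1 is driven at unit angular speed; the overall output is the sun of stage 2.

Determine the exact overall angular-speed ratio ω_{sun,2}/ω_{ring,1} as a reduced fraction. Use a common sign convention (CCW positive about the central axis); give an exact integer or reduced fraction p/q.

Stage 1: N_ring = 26 + 2·28 = 82
Stage 1: 26(ω_s−ω_c) = −82(ω_r−ω_c),  ω_s=0, ω_r=1
Stage 1: 26(0−ω_c) = −82(1−ω_c)  ⇒  108ω_c = 82  ⇒  ω_c = 41/54
  ⇒ ω_c¹/ω_r¹ = 41/54
Stage 2: N_ring = 22 + 2·13 = 48
Stage 2: 22(ω_s−ω_c) = −48(ω_r−ω_c),  ω_r=0, ω_c=1
Stage 2: ω_s = 1 − (48/22)(0−1) = 35/11
  ⇒ ω_s²/ω_c² = 35/11
Coupling ω_c² = ω_c¹ ⇒ overall = 41/54 × 35/11 = 1435/594

1435/594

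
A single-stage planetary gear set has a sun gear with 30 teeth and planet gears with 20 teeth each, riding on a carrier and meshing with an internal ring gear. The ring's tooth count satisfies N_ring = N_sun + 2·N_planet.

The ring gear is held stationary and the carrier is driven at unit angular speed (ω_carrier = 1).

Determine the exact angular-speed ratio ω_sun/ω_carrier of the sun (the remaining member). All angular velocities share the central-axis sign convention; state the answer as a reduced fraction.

10/3

N_ring = 30 + 2·20 = 70
30(ω_s−ω_c) = −70(ω_r−ω_c),  ω_r=0, ω_c=1
ω_s = 1 − (70/30)(0−1) = 10/3
ω_s/ω_c = 10/3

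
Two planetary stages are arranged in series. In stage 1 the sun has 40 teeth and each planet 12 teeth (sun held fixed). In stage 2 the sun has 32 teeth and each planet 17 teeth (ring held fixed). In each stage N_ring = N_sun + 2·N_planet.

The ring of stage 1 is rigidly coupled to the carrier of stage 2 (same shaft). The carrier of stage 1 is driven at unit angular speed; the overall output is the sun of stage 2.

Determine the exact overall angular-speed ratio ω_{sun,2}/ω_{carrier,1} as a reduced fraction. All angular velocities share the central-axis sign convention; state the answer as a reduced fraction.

637/128

Stage 1: N_ring = 40 + 2·12 = 64
Stage 1: 40(ω_s−ω_c) = −64(ω_r−ω_c),  ω_s=0, ω_c=1
Stage 1: ω_r = 1 − (40/64)(0−1) = 13/8
  ⇒ ω_r¹/ω_c¹ = 13/8
Stage 2: N_ring = 32 + 2·17 = 66
Stage 2: 32(ω_s−ω_c) = −66(ω_r−ω_c),  ω_r=0, ω_c=1
Stage 2: ω_s = 1 − (66/32)(0−1) = 49/16
  ⇒ ω_s²/ω_c² = 49/16
Coupling ω_c² = ω_r¹ ⇒ overall = 13/8 × 49/16 = 637/128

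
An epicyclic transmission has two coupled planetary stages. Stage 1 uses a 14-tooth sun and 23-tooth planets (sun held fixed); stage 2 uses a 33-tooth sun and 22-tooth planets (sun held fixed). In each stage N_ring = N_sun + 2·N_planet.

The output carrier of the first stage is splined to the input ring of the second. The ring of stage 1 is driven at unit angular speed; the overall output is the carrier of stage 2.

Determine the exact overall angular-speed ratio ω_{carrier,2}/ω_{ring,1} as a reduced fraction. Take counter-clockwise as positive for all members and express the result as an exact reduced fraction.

Stage 1: N_ring = 14 + 2·23 = 60
Stage 1: 14(ω_s−ω_c) = −60(ω_r−ω_c),  ω_s=0, ω_r=1
Stage 1: 14(0−ω_c) = −60(1−ω_c)  ⇒  74ω_c = 60  ⇒  ω_c = 30/37
  ⇒ ω_c¹/ω_r¹ = 30/37
Stage 2: N_ring = 33 + 2·22 = 77
Stage 2: 33(ω_s−ω_c) = −77(ω_r−ω_c),  ω_s=0, ω_r=1
Stage 2: 33(0−ω_c) = −77(1−ω_c)  ⇒  110ω_c = 77  ⇒  ω_c = 7/10
  ⇒ ω_c²/ω_r² = 7/10
Coupling ω_r² = ω_c¹ ⇒ overall = 30/37 × 7/10 = 21/37

21/37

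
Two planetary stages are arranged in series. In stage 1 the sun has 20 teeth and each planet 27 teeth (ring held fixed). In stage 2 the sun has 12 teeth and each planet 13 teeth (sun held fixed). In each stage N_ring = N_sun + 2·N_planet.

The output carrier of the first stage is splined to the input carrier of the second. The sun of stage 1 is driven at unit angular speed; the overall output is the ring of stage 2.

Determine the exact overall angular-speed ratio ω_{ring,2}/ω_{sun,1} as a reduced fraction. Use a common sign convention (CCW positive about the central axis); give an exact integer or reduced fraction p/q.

250/893

Stage 1: N_ring = 20 + 2·27 = 74
Stage 1: 20(ω_s−ω_c) = −74(ω_r−ω_c),  ω_r=0, ω_s=1
Stage 1: 20(1−ω_c) = −74(0−ω_c)  ⇒  94ω_c = 20  ⇒  ω_c = 10/47
  ⇒ ω_c¹/ω_s¹ = 10/47
Stage 2: N_ring = 12 + 2·13 = 38
Stage 2: 12(ω_s−ω_c) = −38(ω_r−ω_c),  ω_s=0, ω_c=1
Stage 2: ω_r = 1 − (12/38)(0−1) = 25/19
  ⇒ ω_r²/ω_c² = 25/19
Coupling ω_c² = ω_c¹ ⇒ overall = 10/47 × 25/19 = 250/893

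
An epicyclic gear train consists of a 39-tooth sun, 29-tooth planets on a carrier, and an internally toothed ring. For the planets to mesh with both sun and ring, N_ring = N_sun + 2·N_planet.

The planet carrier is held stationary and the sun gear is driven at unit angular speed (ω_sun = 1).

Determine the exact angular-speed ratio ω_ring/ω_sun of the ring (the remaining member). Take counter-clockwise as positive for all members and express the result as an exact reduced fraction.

-39/97

N_ring = 39 + 2·29 = 97
39(ω_s−ω_c) = −97(ω_r−ω_c),  ω_c=0, ω_s=1
ω_r = 0 − (39/97)(1−0) = -39/97
ω_r/ω_s = -39/97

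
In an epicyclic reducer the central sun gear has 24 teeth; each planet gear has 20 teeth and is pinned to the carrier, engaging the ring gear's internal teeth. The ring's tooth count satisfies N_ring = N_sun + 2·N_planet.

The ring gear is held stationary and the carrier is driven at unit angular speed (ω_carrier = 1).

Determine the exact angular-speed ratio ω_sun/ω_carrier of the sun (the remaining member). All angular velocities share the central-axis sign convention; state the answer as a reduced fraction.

N_ring = 24 + 2·20 = 64
24(ω_s−ω_c) = −64(ω_r−ω_c),  ω_r=0, ω_c=1
ω_s = 1 − (64/24)(0−1) = 11/3
ω_s/ω_c = 11/3

11/3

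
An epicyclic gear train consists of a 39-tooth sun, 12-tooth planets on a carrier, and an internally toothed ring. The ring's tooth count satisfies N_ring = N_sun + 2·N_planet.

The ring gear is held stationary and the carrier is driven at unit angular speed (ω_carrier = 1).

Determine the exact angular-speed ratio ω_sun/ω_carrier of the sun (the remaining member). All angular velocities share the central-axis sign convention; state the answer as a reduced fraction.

34/13

N_ring = 39 + 2·12 = 63
39(ω_s−ω_c) = −63(ω_r−ω_c),  ω_r=0, ω_c=1
ω_s = 1 − (63/39)(0−1) = 34/13
ω_s/ω_c = 34/13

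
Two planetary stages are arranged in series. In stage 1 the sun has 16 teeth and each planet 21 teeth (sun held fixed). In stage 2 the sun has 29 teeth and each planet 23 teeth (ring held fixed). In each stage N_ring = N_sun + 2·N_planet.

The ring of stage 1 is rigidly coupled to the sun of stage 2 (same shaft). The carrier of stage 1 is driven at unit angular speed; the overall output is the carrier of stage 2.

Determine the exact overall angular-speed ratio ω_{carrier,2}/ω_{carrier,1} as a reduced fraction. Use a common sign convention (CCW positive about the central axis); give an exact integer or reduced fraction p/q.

Stage 1: N_ring = 16 + 2·21 = 58
Stage 1: 16(ω_s−ω_c) = −58(ω_r−ω_c),  ω_s=0, ω_c=1
Stage 1: ω_r = 1 − (16/58)(0−1) = 37/29
  ⇒ ω_r¹/ω_c¹ = 37/29
Stage 2: N_ring = 29 + 2·23 = 75
Stage 2: 29(ω_s−ω_c) = −75(ω_r−ω_c),  ω_r=0, ω_s=1
Stage 2: 29(1−ω_c) = −75(0−ω_c)  ⇒  104ω_c = 29  ⇒  ω_c = 29/104
  ⇒ ω_c²/ω_s² = 29/104
Coupling ω_s² = ω_r¹ ⇒ overall = 37/29 × 29/104 = 37/104

37/104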